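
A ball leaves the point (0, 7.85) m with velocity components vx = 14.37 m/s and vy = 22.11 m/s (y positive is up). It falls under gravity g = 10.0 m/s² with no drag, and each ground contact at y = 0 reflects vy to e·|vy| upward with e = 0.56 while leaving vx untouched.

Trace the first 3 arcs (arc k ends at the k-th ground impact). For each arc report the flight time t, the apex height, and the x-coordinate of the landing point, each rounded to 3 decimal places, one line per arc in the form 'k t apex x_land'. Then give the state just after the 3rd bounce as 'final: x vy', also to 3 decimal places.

Arc 1: start y=7.850, vy=22.110 → t=4.752, apex=32.293, x_land=68.291, impact vy=-25.414
  bounce: vy ← 0.56·25.414 = 14.232
Arc 2: start y=0.000, vy=14.232 → t=2.846, apex=10.127, x_land=109.193, impact vy=-14.232
  bounce: vy ← 0.56·14.232 = 7.970
Arc 3: start y=0.000, vy=7.970 → t=1.594, apex=3.176, x_land=132.098, impact vy=-7.970
  bounce: vy ← 0.56·7.970 = 4.463

1 4.752 32.293 68.291
2 2.846 10.127 109.193
3 1.594 3.176 132.098
final: 132.098 4.463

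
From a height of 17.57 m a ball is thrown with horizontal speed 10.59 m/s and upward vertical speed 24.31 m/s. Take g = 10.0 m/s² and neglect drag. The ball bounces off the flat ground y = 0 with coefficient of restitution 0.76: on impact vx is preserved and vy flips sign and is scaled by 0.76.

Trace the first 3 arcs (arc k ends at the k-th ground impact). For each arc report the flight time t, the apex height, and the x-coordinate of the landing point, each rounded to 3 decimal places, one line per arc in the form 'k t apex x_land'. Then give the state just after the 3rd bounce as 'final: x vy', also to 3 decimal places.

Arc 1: start y=17.570, vy=24.310 → t=5.501, apex=47.119, x_land=58.254, impact vy=-30.698
  bounce: vy ← 0.76·30.698 = 23.331
Arc 2: start y=0.000, vy=23.331 → t=4.666, apex=27.216, x_land=107.668, impact vy=-23.331
  bounce: vy ← 0.76·23.331 = 17.731
Arc 3: start y=0.000, vy=17.731 → t=3.546, apex=15.720, x_land=145.223, impact vy=-17.731
  bounce: vy ← 0.76·17.731 = 13.476

1 5.501 47.119 58.254
2 4.666 27.216 107.668
3 3.546 15.720 145.223
final: 145.223 13.476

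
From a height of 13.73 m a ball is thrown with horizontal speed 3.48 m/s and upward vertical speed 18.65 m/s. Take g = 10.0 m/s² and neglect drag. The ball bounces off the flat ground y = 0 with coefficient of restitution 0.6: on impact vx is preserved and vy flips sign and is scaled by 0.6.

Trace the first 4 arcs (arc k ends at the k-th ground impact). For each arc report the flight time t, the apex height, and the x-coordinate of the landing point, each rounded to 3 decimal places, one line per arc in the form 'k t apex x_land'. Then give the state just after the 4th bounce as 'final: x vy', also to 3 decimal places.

Arc 1: start y=13.730, vy=18.650 → t=4.360, apex=31.121, x_land=15.172, impact vy=-24.948
  bounce: vy ← 0.6·24.948 = 14.969
Arc 2: start y=0.000, vy=14.969 → t=2.994, apex=11.204, x_land=25.591, impact vy=-14.969
  bounce: vy ← 0.6·14.969 = 8.981
Arc 3: start y=0.000, vy=8.981 → t=1.796, apex=4.033, x_land=31.842, impact vy=-8.981
  bounce: vy ← 0.6·8.981 = 5.389
Arc 4: start y=0.000, vy=5.389 → t=1.078, apex=1.452, x_land=35.592, impact vy=-5.389
  bounce: vy ← 0.6·5.389 = 3.233

1 4.360 31.121 15.172
2 2.994 11.204 25.591
3 1.796 4.033 31.842
4 1.078 1.452 35.592
final: 35.592 3.233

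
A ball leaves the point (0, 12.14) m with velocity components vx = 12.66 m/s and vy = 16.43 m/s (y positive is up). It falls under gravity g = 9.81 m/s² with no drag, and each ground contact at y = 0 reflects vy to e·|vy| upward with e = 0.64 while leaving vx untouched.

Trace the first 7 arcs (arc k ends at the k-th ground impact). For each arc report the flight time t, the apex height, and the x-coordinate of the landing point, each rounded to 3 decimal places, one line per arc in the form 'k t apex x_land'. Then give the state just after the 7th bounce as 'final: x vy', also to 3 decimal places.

1 3.973 25.899 50.294
2 2.941 10.608 87.530
3 1.882 4.345 111.361
4 1.205 1.780 126.613
5 0.771 0.729 136.374
6 0.493 0.299 142.621
7 0.316 0.122 146.619
final: 146.619 0.991

Arc 1: start y=12.140, vy=16.430 → t=3.973, apex=25.899, x_land=50.294, impact vy=-22.542
  bounce: vy ← 0.64·22.542 = 14.427
Arc 2: start y=0.000, vy=14.427 → t=2.941, apex=10.608, x_land=87.530, impact vy=-14.427
  bounce: vy ← 0.64·14.427 = 9.233
Arc 3: start y=0.000, vy=9.233 → t=1.882, apex=4.345, x_land=111.361, impact vy=-9.233
  bounce: vy ← 0.64·9.233 = 5.909
Arc 4: start y=0.000, vy=5.909 → t=1.205, apex=1.780, x_land=126.613, impact vy=-5.909
  bounce: vy ← 0.64·5.909 = 3.782
Arc 5: start y=0.000, vy=3.782 → t=0.771, apex=0.729, x_land=136.374, impact vy=-3.782
  bounce: vy ← 0.64·3.782 = 2.420
Arc 6: start y=0.000, vy=2.420 → t=0.493, apex=0.299, x_land=142.621, impact vy=-2.420
  bounce: vy ← 0.64·2.420 = 1.549
Arc 7: start y=0.000, vy=1.549 → t=0.316, apex=0.122, x_land=146.619, impact vy=-1.549
  bounce: vy ← 0.64·1.549 = 0.991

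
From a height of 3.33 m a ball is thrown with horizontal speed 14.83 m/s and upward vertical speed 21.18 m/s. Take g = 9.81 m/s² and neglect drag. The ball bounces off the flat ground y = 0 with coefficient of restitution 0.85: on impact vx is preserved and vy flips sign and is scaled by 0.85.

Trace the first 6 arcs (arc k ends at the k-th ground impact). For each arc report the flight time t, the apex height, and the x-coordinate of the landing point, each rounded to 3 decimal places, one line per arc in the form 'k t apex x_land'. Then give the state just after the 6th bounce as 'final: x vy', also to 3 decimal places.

Arc 1: start y=3.330, vy=21.180 → t=4.470, apex=26.194, x_land=66.289, impact vy=-22.670
  bounce: vy ← 0.85·22.670 = 19.269
Arc 2: start y=0.000, vy=19.269 → t=3.929, apex=18.925, x_land=124.549, impact vy=-19.269
  bounce: vy ← 0.85·19.269 = 16.379
Arc 3: start y=0.000, vy=16.379 → t=3.339, apex=13.673, x_land=174.070, impact vy=-16.379
  bounce: vy ← 0.85·16.379 = 13.922
Arc 4: start y=0.000, vy=13.922 → t=2.838, apex=9.879, x_land=216.163, impact vy=-13.922
  bounce: vy ← 0.85·13.922 = 11.834
Arc 5: start y=0.000, vy=11.834 → t=2.413, apex=7.138, x_land=251.942, impact vy=-11.834
  bounce: vy ← 0.85·11.834 = 10.059
Arc 6: start y=0.000, vy=10.059 → t=2.051, apex=5.157, x_land=282.354, impact vy=-10.059
  bounce: vy ← 0.85·10.059 = 8.550

1 4.470 26.194 66.289
2 3.929 18.925 124.549
3 3.339 13.673 174.070
4 2.838 9.879 216.163
5 2.413 7.138 251.942
6 2.051 5.157 282.354
final: 282.354 8.550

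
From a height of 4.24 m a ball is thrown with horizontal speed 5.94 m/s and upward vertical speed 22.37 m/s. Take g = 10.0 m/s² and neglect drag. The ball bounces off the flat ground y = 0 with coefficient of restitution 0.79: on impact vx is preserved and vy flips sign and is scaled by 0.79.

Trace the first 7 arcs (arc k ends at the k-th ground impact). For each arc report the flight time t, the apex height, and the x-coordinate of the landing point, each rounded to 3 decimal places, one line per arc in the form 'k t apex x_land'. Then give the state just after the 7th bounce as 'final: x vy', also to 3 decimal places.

1 4.656 29.261 27.657
2 3.822 18.262 50.361
3 3.020 11.397 68.298
4 2.385 7.113 82.467
5 1.885 4.439 93.661
6 1.489 2.770 102.504
7 1.176 1.729 109.490
final: 109.490 4.646

Arc 1: start y=4.240, vy=22.370 → t=4.656, apex=29.261, x_land=27.657, impact vy=-24.191
  bounce: vy ← 0.79·24.191 = 19.111
Arc 2: start y=0.000, vy=19.111 → t=3.822, apex=18.262, x_land=50.361, impact vy=-19.111
  bounce: vy ← 0.79·19.111 = 15.098
Arc 3: start y=0.000, vy=15.098 → t=3.020, apex=11.397, x_land=68.298, impact vy=-15.098
  bounce: vy ← 0.79·15.098 = 11.927
Arc 4: start y=0.000, vy=11.927 → t=2.385, apex=7.113, x_land=82.467, impact vy=-11.927
  bounce: vy ← 0.79·11.927 = 9.423
Arc 5: start y=0.000, vy=9.423 → t=1.885, apex=4.439, x_land=93.661, impact vy=-9.423
  bounce: vy ← 0.79·9.423 = 7.444
Arc 6: start y=0.000, vy=7.444 → t=1.489, apex=2.770, x_land=102.504, impact vy=-7.444
  bounce: vy ← 0.79·7.444 = 5.881
Arc 7: start y=0.000, vy=5.881 → t=1.176, apex=1.729, x_land=109.490, impact vy=-5.881
  bounce: vy ← 0.79·5.881 = 4.646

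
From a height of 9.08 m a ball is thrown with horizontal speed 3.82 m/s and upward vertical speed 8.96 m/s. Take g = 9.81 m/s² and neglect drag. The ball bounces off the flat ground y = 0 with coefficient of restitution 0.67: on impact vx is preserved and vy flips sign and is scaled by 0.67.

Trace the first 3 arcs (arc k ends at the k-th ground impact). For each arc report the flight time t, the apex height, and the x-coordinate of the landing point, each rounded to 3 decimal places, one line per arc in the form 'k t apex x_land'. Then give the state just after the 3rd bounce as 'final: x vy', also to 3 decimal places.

Arc 1: start y=9.080, vy=8.960 → t=2.552, apex=13.172, x_land=9.749, impact vy=-16.076
  bounce: vy ← 0.67·16.076 = 10.771
Arc 2: start y=0.000, vy=10.771 → t=2.196, apex=5.913, x_land=18.137, impact vy=-10.771
  bounce: vy ← 0.67·10.771 = 7.216
Arc 3: start y=0.000, vy=7.216 → t=1.471, apex=2.654, x_land=23.757, impact vy=-7.216
  bounce: vy ← 0.67·7.216 = 4.835

1 2.552 13.172 9.749
2 2.196 5.913 18.137
3 1.471 2.654 23.757
final: 23.757 4.835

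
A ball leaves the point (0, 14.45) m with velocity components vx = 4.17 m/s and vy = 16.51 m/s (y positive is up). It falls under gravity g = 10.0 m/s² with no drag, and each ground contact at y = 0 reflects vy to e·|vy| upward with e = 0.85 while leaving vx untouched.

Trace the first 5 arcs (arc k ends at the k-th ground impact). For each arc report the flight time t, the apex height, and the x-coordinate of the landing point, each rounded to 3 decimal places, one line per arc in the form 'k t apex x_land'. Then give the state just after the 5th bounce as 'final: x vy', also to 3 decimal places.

Arc 1: start y=14.450, vy=16.510 → t=4.021, apex=28.079, x_land=16.767, impact vy=-23.698
  bounce: vy ← 0.85·23.698 = 20.143
Arc 2: start y=0.000, vy=20.143 → t=4.029, apex=20.287, x_land=33.566, impact vy=-20.143
  bounce: vy ← 0.85·20.143 = 17.122
Arc 3: start y=0.000, vy=17.122 → t=3.424, apex=14.657, x_land=47.845, impact vy=-17.122
  bounce: vy ← 0.85·17.122 = 14.553
Arc 4: start y=0.000, vy=14.553 → t=2.911, apex=10.590, x_land=59.983, impact vy=-14.553
  bounce: vy ← 0.85·14.553 = 12.370
Arc 5: start y=0.000, vy=12.370 → t=2.474, apex=7.651, x_land=70.300, impact vy=-12.370
  bounce: vy ← 0.85·12.370 = 10.515

1 4.021 28.079 16.767
2 4.029 20.287 33.566
3 3.424 14.657 47.845
4 2.911 10.590 59.983
5 2.474 7.651 70.300
final: 70.300 10.515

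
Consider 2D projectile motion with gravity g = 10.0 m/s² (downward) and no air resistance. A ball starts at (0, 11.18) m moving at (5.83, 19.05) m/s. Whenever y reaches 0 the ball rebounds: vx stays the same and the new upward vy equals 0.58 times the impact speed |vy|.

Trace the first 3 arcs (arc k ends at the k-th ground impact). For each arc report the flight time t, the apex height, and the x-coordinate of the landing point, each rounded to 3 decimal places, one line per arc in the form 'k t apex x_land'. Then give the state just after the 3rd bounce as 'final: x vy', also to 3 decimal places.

Arc 1: start y=11.180, vy=19.050 → t=4.327, apex=29.325, x_land=25.225, impact vy=-24.218
  bounce: vy ← 0.58·24.218 = 14.046
Arc 2: start y=0.000, vy=14.046 → t=2.809, apex=9.865, x_land=41.603, impact vy=-14.046
  bounce: vy ← 0.58·14.046 = 8.147
Arc 3: start y=0.000, vy=8.147 → t=1.629, apex=3.319, x_land=51.102, impact vy=-8.147
  bounce: vy ← 0.58·8.147 = 4.725

1 4.327 29.325 25.225
2 2.809 9.865 41.603
3 1.629 3.319 51.102
final: 51.102 4.725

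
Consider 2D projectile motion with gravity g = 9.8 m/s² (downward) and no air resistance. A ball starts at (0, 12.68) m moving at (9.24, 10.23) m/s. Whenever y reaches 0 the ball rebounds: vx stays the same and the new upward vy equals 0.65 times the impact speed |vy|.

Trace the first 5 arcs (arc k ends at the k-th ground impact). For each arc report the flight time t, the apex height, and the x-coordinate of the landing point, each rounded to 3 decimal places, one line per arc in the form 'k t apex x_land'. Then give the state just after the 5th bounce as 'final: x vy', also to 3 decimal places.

1 2.962 18.019 27.365
2 2.493 7.613 50.400
3 1.620 3.217 65.372
4 1.053 1.359 75.105
5 0.685 0.574 81.431
final: 81.431 2.181

Arc 1: start y=12.680, vy=10.230 → t=2.962, apex=18.019, x_land=27.365, impact vy=-18.793
  bounce: vy ← 0.65·18.793 = 12.216
Arc 2: start y=0.000, vy=12.216 → t=2.493, apex=7.613, x_land=50.400, impact vy=-12.216
  bounce: vy ← 0.65·12.216 = 7.940
Arc 3: start y=0.000, vy=7.940 → t=1.620, apex=3.217, x_land=65.372, impact vy=-7.940
  bounce: vy ← 0.65·7.940 = 5.161
Arc 4: start y=0.000, vy=5.161 → t=1.053, apex=1.359, x_land=75.105, impact vy=-5.161
  bounce: vy ← 0.65·5.161 = 3.355
Arc 5: start y=0.000, vy=3.355 → t=0.685, apex=0.574, x_land=81.431, impact vy=-3.355
  bounce: vy ← 0.65·3.355 = 2.181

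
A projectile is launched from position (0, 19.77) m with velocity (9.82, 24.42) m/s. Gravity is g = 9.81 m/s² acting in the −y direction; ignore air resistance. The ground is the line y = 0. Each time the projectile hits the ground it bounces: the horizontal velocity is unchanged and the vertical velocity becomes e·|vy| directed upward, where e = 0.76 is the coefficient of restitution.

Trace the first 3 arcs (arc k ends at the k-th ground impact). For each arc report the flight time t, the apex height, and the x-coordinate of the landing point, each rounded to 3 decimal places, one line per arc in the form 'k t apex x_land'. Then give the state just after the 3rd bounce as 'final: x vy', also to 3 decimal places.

1 5.687 50.164 55.849
2 4.861 28.975 103.584
3 3.694 16.736 139.862
final: 139.862 13.772

Arc 1: start y=19.770, vy=24.420 → t=5.687, apex=50.164, x_land=55.849, impact vy=-31.372
  bounce: vy ← 0.76·31.372 = 23.843
Arc 2: start y=0.000, vy=23.843 → t=4.861, apex=28.975, x_land=103.584, impact vy=-23.843
  bounce: vy ← 0.76·23.843 = 18.121
Arc 3: start y=0.000, vy=18.121 → t=3.694, apex=16.736, x_land=139.862, impact vy=-18.121
  bounce: vy ← 0.76·18.121 = 13.772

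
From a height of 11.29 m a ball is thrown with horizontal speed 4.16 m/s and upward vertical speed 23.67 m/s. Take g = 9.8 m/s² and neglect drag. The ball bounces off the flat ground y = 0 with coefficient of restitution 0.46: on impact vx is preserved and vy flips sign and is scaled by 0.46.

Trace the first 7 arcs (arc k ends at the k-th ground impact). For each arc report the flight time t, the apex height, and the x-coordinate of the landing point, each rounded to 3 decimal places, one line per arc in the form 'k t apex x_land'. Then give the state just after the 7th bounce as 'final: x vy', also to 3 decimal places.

Arc 1: start y=11.290, vy=23.670 → t=5.268, apex=39.875, x_land=21.915, impact vy=-27.956
  bounce: vy ← 0.46·27.956 = 12.860
Arc 2: start y=0.000, vy=12.860 → t=2.624, apex=8.438, x_land=32.833, impact vy=-12.860
  bounce: vy ← 0.46·12.860 = 5.916
Arc 3: start y=0.000, vy=5.916 → t=1.207, apex=1.785, x_land=37.855, impact vy=-5.916
  bounce: vy ← 0.46·5.916 = 2.721
Arc 4: start y=0.000, vy=2.721 → t=0.555, apex=0.378, x_land=40.165, impact vy=-2.721
  bounce: vy ← 0.46·2.721 = 1.252
Arc 5: start y=0.000, vy=1.252 → t=0.255, apex=0.080, x_land=41.228, impact vy=-1.252
  bounce: vy ← 0.46·1.252 = 0.576
Arc 6: start y=0.000, vy=0.576 → t=0.118, apex=0.017, x_land=41.717, impact vy=-0.576
  bounce: vy ← 0.46·0.576 = 0.265
Arc 7: start y=0.000, vy=0.265 → t=0.054, apex=0.004, x_land=41.941, impact vy=-0.265
  bounce: vy ← 0.46·0.265 = 0.122

1 5.268 39.875 21.915
2 2.624 8.438 32.833
3 1.207 1.785 37.855
4 0.555 0.378 40.165
5 0.255 0.080 41.228
6 0.118 0.017 41.717
7 0.054 0.004 41.941
final: 41.941 0.122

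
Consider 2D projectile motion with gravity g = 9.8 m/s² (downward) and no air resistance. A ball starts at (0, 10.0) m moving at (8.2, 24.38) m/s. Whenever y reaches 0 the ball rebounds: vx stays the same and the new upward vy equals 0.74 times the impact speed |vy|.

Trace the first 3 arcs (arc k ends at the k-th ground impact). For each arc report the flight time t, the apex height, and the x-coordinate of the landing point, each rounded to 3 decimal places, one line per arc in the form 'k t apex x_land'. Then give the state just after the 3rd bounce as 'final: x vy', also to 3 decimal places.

1 5.357 40.326 43.923
2 4.246 22.082 78.739
3 3.142 12.092 104.502
final: 104.502 11.392

Arc 1: start y=10.000, vy=24.380 → t=5.357, apex=40.326, x_land=43.923, impact vy=-28.114
  bounce: vy ← 0.74·28.114 = 20.804
Arc 2: start y=0.000, vy=20.804 → t=4.246, apex=22.082, x_land=78.739, impact vy=-20.804
  bounce: vy ← 0.74·20.804 = 15.395
Arc 3: start y=0.000, vy=15.395 → t=3.142, apex=12.092, x_land=104.502, impact vy=-15.395
  bounce: vy ← 0.74·15.395 = 11.392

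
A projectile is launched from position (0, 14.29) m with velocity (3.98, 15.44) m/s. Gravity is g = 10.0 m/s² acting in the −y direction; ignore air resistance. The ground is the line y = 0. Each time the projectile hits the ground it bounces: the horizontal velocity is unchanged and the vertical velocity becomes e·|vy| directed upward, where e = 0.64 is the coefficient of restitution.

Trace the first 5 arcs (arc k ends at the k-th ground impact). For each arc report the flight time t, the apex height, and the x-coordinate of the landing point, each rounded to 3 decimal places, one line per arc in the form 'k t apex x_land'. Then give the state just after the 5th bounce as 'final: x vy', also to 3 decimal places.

1 3.834 26.210 15.257
2 2.931 10.735 26.921
3 1.876 4.397 34.386
4 1.200 1.801 39.163
5 0.768 0.738 42.221
final: 42.221 2.458

Arc 1: start y=14.290, vy=15.440 → t=3.834, apex=26.210, x_land=15.257, impact vy=-22.895
  bounce: vy ← 0.64·22.895 = 14.653
Arc 2: start y=0.000, vy=14.653 → t=2.931, apex=10.735, x_land=26.921, impact vy=-14.653
  bounce: vy ← 0.64·14.653 = 9.378
Arc 3: start y=0.000, vy=9.378 → t=1.876, apex=4.397, x_land=34.386, impact vy=-9.378
  bounce: vy ← 0.64·9.378 = 6.002
Arc 4: start y=0.000, vy=6.002 → t=1.200, apex=1.801, x_land=39.163, impact vy=-6.002
  bounce: vy ← 0.64·6.002 = 3.841
Arc 5: start y=0.000, vy=3.841 → t=0.768, apex=0.738, x_land=42.221, impact vy=-3.841
  bounce: vy ← 0.64·3.841 = 2.458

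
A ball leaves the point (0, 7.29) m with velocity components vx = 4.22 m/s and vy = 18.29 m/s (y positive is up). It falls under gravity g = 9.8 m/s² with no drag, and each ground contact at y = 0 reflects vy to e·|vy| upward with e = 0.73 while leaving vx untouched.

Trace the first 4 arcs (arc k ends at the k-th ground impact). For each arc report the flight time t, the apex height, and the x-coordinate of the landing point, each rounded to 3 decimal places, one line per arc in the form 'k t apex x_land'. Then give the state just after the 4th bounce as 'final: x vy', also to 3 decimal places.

Arc 1: start y=7.290, vy=18.290 → t=4.096, apex=24.358, x_land=17.285, impact vy=-21.850
  bounce: vy ← 0.73·21.850 = 15.950
Arc 2: start y=0.000, vy=15.950 → t=3.255, apex=12.980, x_land=31.021, impact vy=-15.950
  bounce: vy ← 0.73·15.950 = 11.644
Arc 3: start y=0.000, vy=11.644 → t=2.376, apex=6.917, x_land=41.049, impact vy=-11.644
  bounce: vy ← 0.73·11.644 = 8.500
Arc 4: start y=0.000, vy=8.500 → t=1.735, apex=3.686, x_land=48.370, impact vy=-8.500
  bounce: vy ← 0.73·8.500 = 6.205

1 4.096 24.358 17.285
2 3.255 12.980 31.021
3 2.376 6.917 41.049
4 1.735 3.686 48.370
final: 48.370 6.205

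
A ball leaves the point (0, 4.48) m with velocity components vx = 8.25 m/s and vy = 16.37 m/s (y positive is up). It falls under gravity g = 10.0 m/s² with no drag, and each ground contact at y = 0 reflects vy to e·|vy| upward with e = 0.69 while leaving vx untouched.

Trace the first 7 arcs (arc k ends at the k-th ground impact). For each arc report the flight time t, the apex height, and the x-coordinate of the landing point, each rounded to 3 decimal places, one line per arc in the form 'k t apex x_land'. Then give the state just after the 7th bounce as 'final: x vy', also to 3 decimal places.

Arc 1: start y=4.480, vy=16.370 → t=3.528, apex=17.879, x_land=29.106, impact vy=-18.910
  bounce: vy ← 0.69·18.910 = 13.048
Arc 2: start y=0.000, vy=13.048 → t=2.610, apex=8.512, x_land=50.634, impact vy=-13.048
  bounce: vy ← 0.69·13.048 = 9.003
Arc 3: start y=0.000, vy=9.003 → t=1.801, apex=4.053, x_land=65.489, impact vy=-9.003
  bounce: vy ← 0.69·9.003 = 6.212
Arc 4: start y=0.000, vy=6.212 → t=1.242, apex=1.929, x_land=75.739, impact vy=-6.212
  bounce: vy ← 0.69·6.212 = 4.286
Arc 5: start y=0.000, vy=4.286 → t=0.857, apex=0.919, x_land=82.811, impact vy=-4.286
  bounce: vy ← 0.69·4.286 = 2.958
Arc 6: start y=0.000, vy=2.958 → t=0.592, apex=0.437, x_land=87.691, impact vy=-2.958
  bounce: vy ← 0.69·2.958 = 2.041
Arc 7: start y=0.000, vy=2.041 → t=0.408, apex=0.208, x_land=91.059, impact vy=-2.041
  bounce: vy ← 0.69·2.041 = 1.408

1 3.528 17.879 29.106
2 2.610 8.512 50.634
3 1.801 4.053 65.489
4 1.242 1.929 75.739
5 0.857 0.919 82.811
6 0.592 0.437 87.691
7 0.408 0.208 91.059
final: 91.059 1.408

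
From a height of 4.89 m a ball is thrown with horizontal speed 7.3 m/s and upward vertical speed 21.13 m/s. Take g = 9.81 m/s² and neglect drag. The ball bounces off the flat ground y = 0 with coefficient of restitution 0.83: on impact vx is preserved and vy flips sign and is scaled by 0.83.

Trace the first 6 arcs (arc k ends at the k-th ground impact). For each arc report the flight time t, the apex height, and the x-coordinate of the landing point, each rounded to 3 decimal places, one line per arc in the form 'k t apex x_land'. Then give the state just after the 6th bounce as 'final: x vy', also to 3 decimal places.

Arc 1: start y=4.890, vy=21.130 → t=4.528, apex=27.646, x_land=33.055, impact vy=-23.290
  bounce: vy ← 0.83·23.290 = 19.331
Arc 2: start y=0.000, vy=19.331 → t=3.941, apex=19.045, x_land=61.824, impact vy=-19.331
  bounce: vy ← 0.83·19.331 = 16.044
Arc 3: start y=0.000, vy=16.044 → t=3.271, apex=13.120, x_land=85.702, impact vy=-16.044
  bounce: vy ← 0.83·16.044 = 13.317
Arc 4: start y=0.000, vy=13.317 → t=2.715, apex=9.039, x_land=105.522, impact vy=-13.317
  bounce: vy ← 0.83·13.317 = 11.053
Arc 5: start y=0.000, vy=11.053 → t=2.253, apex=6.227, x_land=121.971, impact vy=-11.053
  bounce: vy ← 0.83·11.053 = 9.174
Arc 6: start y=0.000, vy=9.174 → t=1.870, apex=4.290, x_land=135.625, impact vy=-9.174
  bounce: vy ← 0.83·9.174 = 7.614

1 4.528 27.646 33.055
2 3.941 19.045 61.824
3 3.271 13.120 85.702
4 2.715 9.039 105.522
5 2.253 6.227 121.971
6 1.870 4.290 135.625
final: 135.625 7.614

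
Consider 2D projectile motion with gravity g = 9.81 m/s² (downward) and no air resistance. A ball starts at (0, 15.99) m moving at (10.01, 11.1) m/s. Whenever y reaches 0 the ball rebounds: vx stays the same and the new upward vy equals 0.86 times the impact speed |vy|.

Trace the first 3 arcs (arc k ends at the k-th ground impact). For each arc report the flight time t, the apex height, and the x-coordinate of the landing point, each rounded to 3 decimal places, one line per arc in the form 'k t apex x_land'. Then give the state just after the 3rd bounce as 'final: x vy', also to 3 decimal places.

1 3.262 22.270 32.655
2 3.665 16.471 69.341
3 3.152 12.182 100.892
final: 100.892 13.295

Arc 1: start y=15.990, vy=11.100 → t=3.262, apex=22.270, x_land=32.655, impact vy=-20.903
  bounce: vy ← 0.86·20.903 = 17.977
Arc 2: start y=0.000, vy=17.977 → t=3.665, apex=16.471, x_land=69.341, impact vy=-17.977
  bounce: vy ← 0.86·17.977 = 15.460
Arc 3: start y=0.000, vy=15.460 → t=3.152, apex=12.182, x_land=100.892, impact vy=-15.460
  bounce: vy ← 0.86·15.460 = 13.295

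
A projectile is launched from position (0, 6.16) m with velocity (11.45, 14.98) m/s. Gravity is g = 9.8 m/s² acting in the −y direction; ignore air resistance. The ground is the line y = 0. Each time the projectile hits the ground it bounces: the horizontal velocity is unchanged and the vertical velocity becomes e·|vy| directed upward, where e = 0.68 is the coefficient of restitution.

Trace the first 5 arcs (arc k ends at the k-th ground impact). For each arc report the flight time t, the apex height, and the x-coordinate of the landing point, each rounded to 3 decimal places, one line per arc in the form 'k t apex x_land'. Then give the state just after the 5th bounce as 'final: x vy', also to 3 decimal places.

1 3.424 17.609 39.208
2 2.578 8.142 68.728
3 1.753 3.765 88.801
4 1.192 1.741 102.451
5 0.811 0.805 111.733
final: 111.733 2.701

Arc 1: start y=6.160, vy=14.980 → t=3.424, apex=17.609, x_land=39.208, impact vy=-18.578
  bounce: vy ← 0.68·18.578 = 12.633
Arc 2: start y=0.000, vy=12.633 → t=2.578, apex=8.142, x_land=68.728, impact vy=-12.633
  bounce: vy ← 0.68·12.633 = 8.590
Arc 3: start y=0.000, vy=8.590 → t=1.753, apex=3.765, x_land=88.801, impact vy=-8.590
  bounce: vy ← 0.68·8.590 = 5.841
Arc 4: start y=0.000, vy=5.841 → t=1.192, apex=1.741, x_land=102.451, impact vy=-5.841
  bounce: vy ← 0.68·5.841 = 3.972
Arc 5: start y=0.000, vy=3.972 → t=0.811, apex=0.805, x_land=111.733, impact vy=-3.972
  bounce: vy ← 0.68·3.972 = 2.701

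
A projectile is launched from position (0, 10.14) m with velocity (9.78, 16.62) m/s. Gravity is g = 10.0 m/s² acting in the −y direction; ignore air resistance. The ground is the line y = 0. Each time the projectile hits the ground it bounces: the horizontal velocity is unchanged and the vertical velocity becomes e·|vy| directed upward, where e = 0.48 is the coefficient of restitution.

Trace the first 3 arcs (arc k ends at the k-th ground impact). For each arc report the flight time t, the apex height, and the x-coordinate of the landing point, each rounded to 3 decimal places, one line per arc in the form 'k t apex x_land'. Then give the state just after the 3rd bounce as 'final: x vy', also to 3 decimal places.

Arc 1: start y=10.140, vy=16.620 → t=3.851, apex=23.951, x_land=37.659, impact vy=-21.887
  bounce: vy ← 0.48·21.887 = 10.506
Arc 2: start y=0.000, vy=10.506 → t=2.101, apex=5.518, x_land=58.208, impact vy=-10.506
  bounce: vy ← 0.48·10.506 = 5.043
Arc 3: start y=0.000, vy=5.043 → t=1.009, apex=1.271, x_land=68.072, impact vy=-5.043
  bounce: vy ← 0.48·5.043 = 2.420

1 3.851 23.951 37.659
2 2.101 5.518 58.208
3 1.009 1.271 68.072
final: 68.072 2.420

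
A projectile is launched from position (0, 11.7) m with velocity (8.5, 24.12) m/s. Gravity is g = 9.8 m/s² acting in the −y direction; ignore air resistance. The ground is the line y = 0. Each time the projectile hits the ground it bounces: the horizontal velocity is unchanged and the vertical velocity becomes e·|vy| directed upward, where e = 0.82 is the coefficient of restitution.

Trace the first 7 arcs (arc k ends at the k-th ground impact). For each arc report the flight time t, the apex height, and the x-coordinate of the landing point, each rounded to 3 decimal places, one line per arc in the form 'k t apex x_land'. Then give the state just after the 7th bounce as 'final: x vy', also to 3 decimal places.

1 5.367 41.382 45.622
2 4.766 27.826 86.133
3 3.908 18.710 119.352
4 3.205 12.581 146.592
5 2.628 8.459 168.928
6 2.155 5.688 187.244
7 1.767 3.825 202.263
final: 202.263 7.100

Arc 1: start y=11.700, vy=24.120 → t=5.367, apex=41.382, x_land=45.622, impact vy=-28.480
  bounce: vy ← 0.82·28.480 = 23.353
Arc 2: start y=0.000, vy=23.353 → t=4.766, apex=27.826, x_land=86.133, impact vy=-23.353
  bounce: vy ← 0.82·23.353 = 19.150
Arc 3: start y=0.000, vy=19.150 → t=3.908, apex=18.710, x_land=119.352, impact vy=-19.150
  bounce: vy ← 0.82·19.150 = 15.703
Arc 4: start y=0.000, vy=15.703 → t=3.205, apex=12.581, x_land=146.592, impact vy=-15.703
  bounce: vy ← 0.82·15.703 = 12.876
Arc 5: start y=0.000, vy=12.876 → t=2.628, apex=8.459, x_land=168.928, impact vy=-12.876
  bounce: vy ← 0.82·12.876 = 10.559
Arc 6: start y=0.000, vy=10.559 → t=2.155, apex=5.688, x_land=187.244, impact vy=-10.559
  bounce: vy ← 0.82·10.559 = 8.658
Arc 7: start y=0.000, vy=8.658 → t=1.767, apex=3.825, x_land=202.263, impact vy=-8.658
  bounce: vy ← 0.82·8.658 = 7.100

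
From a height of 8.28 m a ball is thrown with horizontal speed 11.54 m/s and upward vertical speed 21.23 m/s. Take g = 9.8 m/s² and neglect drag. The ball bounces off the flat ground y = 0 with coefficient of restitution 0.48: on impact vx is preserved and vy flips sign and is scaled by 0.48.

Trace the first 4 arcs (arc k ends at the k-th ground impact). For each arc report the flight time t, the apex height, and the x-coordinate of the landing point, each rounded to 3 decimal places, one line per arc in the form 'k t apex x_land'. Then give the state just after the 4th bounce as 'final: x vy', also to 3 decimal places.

1 4.693 31.276 54.154
2 2.425 7.206 82.143
3 1.164 1.660 95.577
4 0.559 0.383 102.026
final: 102.026 1.314

Arc 1: start y=8.280, vy=21.230 → t=4.693, apex=31.276, x_land=54.154, impact vy=-24.759
  bounce: vy ← 0.48·24.759 = 11.884
Arc 2: start y=0.000, vy=11.884 → t=2.425, apex=7.206, x_land=82.143, impact vy=-11.884
  bounce: vy ← 0.48·11.884 = 5.704
Arc 3: start y=0.000, vy=5.704 → t=1.164, apex=1.660, x_land=95.577, impact vy=-5.704
  bounce: vy ← 0.48·5.704 = 2.738
Arc 4: start y=0.000, vy=2.738 → t=0.559, apex=0.383, x_land=102.026, impact vy=-2.738
  bounce: vy ← 0.48·2.738 = 1.314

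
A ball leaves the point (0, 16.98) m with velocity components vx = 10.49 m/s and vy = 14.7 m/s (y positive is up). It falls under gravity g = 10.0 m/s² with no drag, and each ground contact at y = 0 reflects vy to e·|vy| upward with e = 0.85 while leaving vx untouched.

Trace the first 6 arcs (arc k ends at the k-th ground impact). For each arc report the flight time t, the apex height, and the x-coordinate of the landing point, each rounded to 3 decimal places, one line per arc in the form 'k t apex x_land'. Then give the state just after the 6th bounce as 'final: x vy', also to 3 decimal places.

Arc 1: start y=16.980, vy=14.700 → t=3.827, apex=27.785, x_land=40.148, impact vy=-23.573
  bounce: vy ← 0.85·23.573 = 20.037
Arc 2: start y=0.000, vy=20.037 → t=4.007, apex=20.074, x_land=82.186, impact vy=-20.037
  bounce: vy ← 0.85·20.037 = 17.032
Arc 3: start y=0.000, vy=17.032 → t=3.406, apex=14.504, x_land=117.919, impact vy=-17.032
  bounce: vy ← 0.85·17.032 = 14.477
Arc 4: start y=0.000, vy=14.477 → t=2.895, apex=10.479, x_land=148.291, impact vy=-14.477
  bounce: vy ← 0.85·14.477 = 12.305
Arc 5: start y=0.000, vy=12.305 → t=2.461, apex=7.571, x_land=174.107, impact vy=-12.305
  bounce: vy ← 0.85·12.305 = 10.459
Arc 6: start y=0.000, vy=10.459 → t=2.092, apex=5.470, x_land=196.051, impact vy=-10.459
  bounce: vy ← 0.85·10.459 = 8.891

1 3.827 27.785 40.148
2 4.007 20.074 82.186
3 3.406 14.504 117.919
4 2.895 10.479 148.291
5 2.461 7.571 174.107
6 2.092 5.470 196.051
final: 196.051 8.891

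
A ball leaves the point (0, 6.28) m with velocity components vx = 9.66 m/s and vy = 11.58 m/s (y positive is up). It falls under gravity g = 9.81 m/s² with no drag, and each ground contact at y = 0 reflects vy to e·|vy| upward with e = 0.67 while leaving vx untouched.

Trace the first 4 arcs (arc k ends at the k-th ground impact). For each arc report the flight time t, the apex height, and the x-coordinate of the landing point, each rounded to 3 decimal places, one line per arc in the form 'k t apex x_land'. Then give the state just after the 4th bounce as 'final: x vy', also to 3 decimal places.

1 2.816 13.115 27.199
2 2.191 5.887 48.365
3 1.468 2.643 62.546
4 0.984 1.186 72.047
final: 72.047 3.232

Arc 1: start y=6.280, vy=11.580 → t=2.816, apex=13.115, x_land=27.199, impact vy=-16.041
  bounce: vy ← 0.67·16.041 = 10.747
Arc 2: start y=0.000, vy=10.747 → t=2.191, apex=5.887, x_land=48.365, impact vy=-10.747
  bounce: vy ← 0.67·10.747 = 7.201
Arc 3: start y=0.000, vy=7.201 → t=1.468, apex=2.643, x_land=62.546, impact vy=-7.201
  bounce: vy ← 0.67·7.201 = 4.825
Arc 4: start y=0.000, vy=4.825 → t=0.984, apex=1.186, x_land=72.047, impact vy=-4.825
  bounce: vy ← 0.67·4.825 = 3.232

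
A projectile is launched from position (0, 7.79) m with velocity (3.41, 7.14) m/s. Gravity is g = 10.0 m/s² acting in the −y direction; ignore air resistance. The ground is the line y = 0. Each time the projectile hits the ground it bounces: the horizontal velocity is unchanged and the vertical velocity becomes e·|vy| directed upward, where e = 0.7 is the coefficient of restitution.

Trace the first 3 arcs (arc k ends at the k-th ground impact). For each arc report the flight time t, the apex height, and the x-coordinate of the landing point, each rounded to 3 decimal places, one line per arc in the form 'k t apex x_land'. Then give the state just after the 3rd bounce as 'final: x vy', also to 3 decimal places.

1 2.152 10.339 7.338
2 2.013 5.066 14.203
3 1.409 2.482 19.009
final: 19.009 4.932

Arc 1: start y=7.790, vy=7.140 → t=2.152, apex=10.339, x_land=7.338, impact vy=-14.380
  bounce: vy ← 0.7·14.380 = 10.066
Arc 2: start y=0.000, vy=10.066 → t=2.013, apex=5.066, x_land=14.203, impact vy=-10.066
  bounce: vy ← 0.7·10.066 = 7.046
Arc 3: start y=0.000, vy=7.046 → t=1.409, apex=2.482, x_land=19.009, impact vy=-7.046
  bounce: vy ← 0.7·7.046 = 4.932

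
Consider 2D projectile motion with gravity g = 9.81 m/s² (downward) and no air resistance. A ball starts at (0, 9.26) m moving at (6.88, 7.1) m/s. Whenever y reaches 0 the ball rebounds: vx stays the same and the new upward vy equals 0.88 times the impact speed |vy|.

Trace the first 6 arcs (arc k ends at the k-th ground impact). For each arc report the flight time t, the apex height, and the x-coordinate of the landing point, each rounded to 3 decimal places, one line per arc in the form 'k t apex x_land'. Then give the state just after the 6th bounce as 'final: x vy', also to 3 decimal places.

1 2.277 11.829 15.664
2 2.733 9.161 34.468
3 2.405 7.094 51.016
4 2.117 5.494 65.578
5 1.863 4.254 78.393
6 1.639 3.294 89.670
final: 89.670 7.075

Arc 1: start y=9.260, vy=7.100 → t=2.277, apex=11.829, x_land=15.664, impact vy=-15.235
  bounce: vy ← 0.88·15.235 = 13.406
Arc 2: start y=0.000, vy=13.406 → t=2.733, apex=9.161, x_land=34.468, impact vy=-13.406
  bounce: vy ← 0.88·13.406 = 11.798
Arc 3: start y=0.000, vy=11.798 → t=2.405, apex=7.094, x_land=51.016, impact vy=-11.798
  bounce: vy ← 0.88·11.798 = 10.382
Arc 4: start y=0.000, vy=10.382 → t=2.117, apex=5.494, x_land=65.578, impact vy=-10.382
  bounce: vy ← 0.88·10.382 = 9.136
Arc 5: start y=0.000, vy=9.136 → t=1.863, apex=4.254, x_land=78.393, impact vy=-9.136
  bounce: vy ← 0.88·9.136 = 8.040
Arc 6: start y=0.000, vy=8.040 → t=1.639, apex=3.294, x_land=89.670, impact vy=-8.040
  bounce: vy ← 0.88·8.040 = 7.075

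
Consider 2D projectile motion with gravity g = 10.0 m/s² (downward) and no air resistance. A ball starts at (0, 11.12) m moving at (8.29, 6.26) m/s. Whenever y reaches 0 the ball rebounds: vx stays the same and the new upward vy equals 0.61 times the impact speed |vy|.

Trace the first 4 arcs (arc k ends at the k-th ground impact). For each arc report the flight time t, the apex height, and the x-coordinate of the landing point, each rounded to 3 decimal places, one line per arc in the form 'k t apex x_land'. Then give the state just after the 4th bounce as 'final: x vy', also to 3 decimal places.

1 2.243 13.079 18.598
2 1.973 4.867 34.955
3 1.204 1.811 44.933
4 0.734 0.674 51.020
final: 51.020 2.239

Arc 1: start y=11.120, vy=6.260 → t=2.243, apex=13.079, x_land=18.598, impact vy=-16.174
  bounce: vy ← 0.61·16.174 = 9.866
Arc 2: start y=0.000, vy=9.866 → t=1.973, apex=4.867, x_land=34.955, impact vy=-9.866
  bounce: vy ← 0.61·9.866 = 6.018
Arc 3: start y=0.000, vy=6.018 → t=1.204, apex=1.811, x_land=44.933, impact vy=-6.018
  bounce: vy ← 0.61·6.018 = 3.671
Arc 4: start y=0.000, vy=3.671 → t=0.734, apex=0.674, x_land=51.020, impact vy=-3.671
  bounce: vy ← 0.61·3.671 = 2.239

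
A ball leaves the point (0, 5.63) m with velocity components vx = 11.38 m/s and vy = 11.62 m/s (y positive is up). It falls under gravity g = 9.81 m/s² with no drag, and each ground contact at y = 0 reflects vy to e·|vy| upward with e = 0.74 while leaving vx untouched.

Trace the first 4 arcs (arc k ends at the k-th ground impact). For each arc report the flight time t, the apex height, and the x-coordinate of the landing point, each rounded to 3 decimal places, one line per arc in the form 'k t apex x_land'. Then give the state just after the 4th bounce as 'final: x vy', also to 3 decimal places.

Arc 1: start y=5.630, vy=11.620 → t=2.782, apex=12.512, x_land=31.655, impact vy=-15.668
  bounce: vy ← 0.74·15.668 = 11.594
Arc 2: start y=0.000, vy=11.594 → t=2.364, apex=6.852, x_land=58.555, impact vy=-11.594
  bounce: vy ← 0.74·11.594 = 8.580
Arc 3: start y=0.000, vy=8.580 → t=1.749, apex=3.752, x_land=78.461, impact vy=-8.580
  bounce: vy ← 0.74·8.580 = 6.349
Arc 4: start y=0.000, vy=6.349 → t=1.294, apex=2.055, x_land=93.191, impact vy=-6.349
  bounce: vy ← 0.74·6.349 = 4.698

1 2.782 12.512 31.655
2 2.364 6.852 58.555
3 1.749 3.752 78.461
4 1.294 2.055 93.191
final: 93.191 4.698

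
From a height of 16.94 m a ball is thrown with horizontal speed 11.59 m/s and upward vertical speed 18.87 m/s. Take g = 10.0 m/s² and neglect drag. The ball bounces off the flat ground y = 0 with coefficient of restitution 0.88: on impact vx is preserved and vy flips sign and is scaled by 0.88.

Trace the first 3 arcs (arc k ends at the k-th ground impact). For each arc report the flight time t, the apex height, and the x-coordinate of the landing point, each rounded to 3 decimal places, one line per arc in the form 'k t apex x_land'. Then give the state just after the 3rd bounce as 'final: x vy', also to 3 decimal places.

Arc 1: start y=16.940, vy=18.870 → t=4.523, apex=34.744, x_land=52.422, impact vy=-26.361
  bounce: vy ← 0.88·26.361 = 23.197
Arc 2: start y=0.000, vy=23.197 → t=4.639, apex=26.906, x_land=106.193, impact vy=-23.197
  bounce: vy ← 0.88·23.197 = 20.414
Arc 3: start y=0.000, vy=20.414 → t=4.083, apex=20.836, x_land=153.512, impact vy=-20.414
  bounce: vy ← 0.88·20.414 = 17.964

1 4.523 34.744 52.422
2 4.639 26.906 106.193
3 4.083 20.836 153.512
final: 153.512 17.964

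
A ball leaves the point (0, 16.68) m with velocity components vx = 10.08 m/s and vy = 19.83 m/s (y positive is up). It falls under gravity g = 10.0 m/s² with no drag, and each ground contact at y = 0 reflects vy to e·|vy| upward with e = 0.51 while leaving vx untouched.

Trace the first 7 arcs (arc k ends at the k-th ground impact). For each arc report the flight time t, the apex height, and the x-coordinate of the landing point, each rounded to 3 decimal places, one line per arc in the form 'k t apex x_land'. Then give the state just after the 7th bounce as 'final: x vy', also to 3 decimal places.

Arc 1: start y=16.680, vy=19.830 → t=4.679, apex=36.341, x_land=47.164, impact vy=-26.960
  bounce: vy ← 0.51·26.960 = 13.749
Arc 2: start y=0.000, vy=13.749 → t=2.750, apex=9.452, x_land=74.883, impact vy=-13.749
  bounce: vy ← 0.51·13.749 = 7.012
Arc 3: start y=0.000, vy=7.012 → t=1.402, apex=2.459, x_land=89.020, impact vy=-7.012
  bounce: vy ← 0.51·7.012 = 3.576
Arc 4: start y=0.000, vy=3.576 → t=0.715, apex=0.639, x_land=96.229, impact vy=-3.576
  bounce: vy ← 0.51·3.576 = 1.824
Arc 5: start y=0.000, vy=1.824 → t=0.365, apex=0.166, x_land=99.906, impact vy=-1.824
  bounce: vy ← 0.51·1.824 = 0.930
Arc 6: start y=0.000, vy=0.930 → t=0.186, apex=0.043, x_land=101.782, impact vy=-0.930
  bounce: vy ← 0.51·0.930 = 0.474
Arc 7: start y=0.000, vy=0.474 → t=0.095, apex=0.011, x_land=102.738, impact vy=-0.474
  bounce: vy ← 0.51·0.474 = 0.242

1 4.679 36.341 47.164
2 2.750 9.452 74.883
3 1.402 2.459 89.020
4 0.715 0.639 96.229
5 0.365 0.166 99.906
6 0.186 0.043 101.782
7 0.095 0.011 102.738
final: 102.738 0.242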